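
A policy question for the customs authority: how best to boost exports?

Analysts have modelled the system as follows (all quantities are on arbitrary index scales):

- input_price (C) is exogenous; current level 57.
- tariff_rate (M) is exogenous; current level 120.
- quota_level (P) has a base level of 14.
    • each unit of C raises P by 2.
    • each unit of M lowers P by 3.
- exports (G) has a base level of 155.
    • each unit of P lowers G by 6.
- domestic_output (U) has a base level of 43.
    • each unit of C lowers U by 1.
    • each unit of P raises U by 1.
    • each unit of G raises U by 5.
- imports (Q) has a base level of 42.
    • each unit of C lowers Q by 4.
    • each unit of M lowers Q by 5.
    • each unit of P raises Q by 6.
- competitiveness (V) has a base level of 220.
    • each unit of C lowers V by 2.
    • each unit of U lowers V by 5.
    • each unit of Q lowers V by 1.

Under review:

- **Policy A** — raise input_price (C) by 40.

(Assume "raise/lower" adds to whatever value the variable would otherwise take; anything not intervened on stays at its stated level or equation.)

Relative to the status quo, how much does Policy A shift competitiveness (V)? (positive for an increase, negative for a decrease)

Baseline:
  C = 57
  M = 120
  P = 14 + 2·57 − 3·120 = -232
  G = 155 − 6·(-232) = 1547
  U = 43 − 57 + (-232) + 5·1547 = 7489
  Q = 42 − 4·57 − 5·120 + 6·(-232) = -2178
  V = 220 − 2·57 − 5·7489 − (-2178) = -35161
Policy A (C + 40):
  C = 57 + 40 = 97
  M = 120
  P = 14 + 2·97 − 3·120 = -152
  G = 155 − 6·(-152) = 1067
  U = 43 − 97 + (-152) + 5·1067 = 5129
  Q = 42 − 4·97 − 5·120 + 6·(-152) = -1858
  V = 220 − 2·97 − 5·5129 − (-1858) = -23761
Change in V: -23761 − (-35161) = 11400

11400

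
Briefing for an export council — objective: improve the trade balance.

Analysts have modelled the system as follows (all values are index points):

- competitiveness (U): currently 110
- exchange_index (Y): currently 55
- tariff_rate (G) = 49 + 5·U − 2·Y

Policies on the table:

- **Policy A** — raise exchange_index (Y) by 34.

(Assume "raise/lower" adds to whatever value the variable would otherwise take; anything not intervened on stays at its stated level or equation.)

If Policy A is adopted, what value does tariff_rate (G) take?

421

Policy A (Y + 34):
  U = 110
  Y = 55 + 34 = 89
  G = 49 + 5·110 − 2·89 = 421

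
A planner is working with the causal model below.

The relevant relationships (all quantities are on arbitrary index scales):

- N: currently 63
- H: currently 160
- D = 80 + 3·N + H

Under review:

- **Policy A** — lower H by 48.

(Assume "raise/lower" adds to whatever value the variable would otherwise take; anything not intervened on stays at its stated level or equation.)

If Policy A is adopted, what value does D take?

Policy A (H − 48):
  N = 63
  H = 160 − 48 = 112
  D = 80 + 3·63 + 112 = 381

381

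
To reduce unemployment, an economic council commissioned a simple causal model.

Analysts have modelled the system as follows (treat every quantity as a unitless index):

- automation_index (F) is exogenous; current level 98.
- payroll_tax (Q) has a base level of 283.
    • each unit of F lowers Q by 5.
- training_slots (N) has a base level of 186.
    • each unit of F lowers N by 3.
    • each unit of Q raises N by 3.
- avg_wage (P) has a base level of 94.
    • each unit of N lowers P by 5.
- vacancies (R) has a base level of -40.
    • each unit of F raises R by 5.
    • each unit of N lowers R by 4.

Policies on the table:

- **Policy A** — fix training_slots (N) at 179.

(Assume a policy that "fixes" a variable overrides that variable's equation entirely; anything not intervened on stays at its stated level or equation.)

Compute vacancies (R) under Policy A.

-266

Policy A (N := 179):
  F = 98
  Q = 283 − 5·98 = -207
  N = 179
  R = -40 + 5·98 − 4·179 = -266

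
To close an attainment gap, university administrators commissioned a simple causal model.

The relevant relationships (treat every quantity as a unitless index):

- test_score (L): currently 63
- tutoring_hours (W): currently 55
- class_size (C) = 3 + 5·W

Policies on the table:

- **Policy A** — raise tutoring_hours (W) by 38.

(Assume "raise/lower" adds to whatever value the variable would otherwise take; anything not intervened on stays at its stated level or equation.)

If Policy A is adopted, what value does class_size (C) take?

468

Policy A (W + 38):
  W = 55 + 38 = 93
  C = 3 + 5·93 = 468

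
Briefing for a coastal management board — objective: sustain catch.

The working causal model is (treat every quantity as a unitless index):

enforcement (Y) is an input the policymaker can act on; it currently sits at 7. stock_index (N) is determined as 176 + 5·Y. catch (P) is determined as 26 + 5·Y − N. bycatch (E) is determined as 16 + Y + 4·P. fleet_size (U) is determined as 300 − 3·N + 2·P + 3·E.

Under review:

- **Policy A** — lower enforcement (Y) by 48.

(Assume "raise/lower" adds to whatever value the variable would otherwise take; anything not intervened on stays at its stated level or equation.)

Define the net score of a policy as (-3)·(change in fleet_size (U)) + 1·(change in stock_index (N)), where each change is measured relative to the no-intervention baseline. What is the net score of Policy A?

-1968

Baseline:
  Y = 7
  N = 176 + 5·7 = 211
  P = 26 + 5·7 − 211 = -150
  E = 16 + 7 + 4·(-150) = -577
  U = 300 − 3·211 + 2·(-150) + 3·(-577) = -2364
Policy A (Y − 48):
  Y = 7 − 48 = -41
  N = 176 + 5·(-41) = -29
  P = 26 + 5·(-41) − (-29) = -150
  E = 16 + (-41) + 4·(-150) = -625
  U = 300 − 3·(-29) + 2·(-150) + 3·(-625) = -1788
ΔU = -1788 − (-2364) = 576; ΔN = -29 − 211 = -240
Score = (-3)·576 + 1·(-240) = -1968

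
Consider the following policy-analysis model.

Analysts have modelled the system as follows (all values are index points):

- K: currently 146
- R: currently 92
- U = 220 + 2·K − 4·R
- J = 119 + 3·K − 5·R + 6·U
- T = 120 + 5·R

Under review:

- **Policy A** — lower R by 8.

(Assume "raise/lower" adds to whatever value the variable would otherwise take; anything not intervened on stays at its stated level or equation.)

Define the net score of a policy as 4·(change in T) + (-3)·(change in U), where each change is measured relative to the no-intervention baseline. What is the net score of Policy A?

Baseline:
  K = 146
  R = 92
  U = 220 + 2·146 − 4·92 = 144
  T = 120 + 5·92 = 580
Policy A (R − 8):
  K = 146
  R = 92 − 8 = 84
  U = 220 + 2·146 − 4·84 = 176
  T = 120 + 5·84 = 540
ΔT = 540 − 580 = -40; ΔU = 176 − 144 = 32
Score = 4·(-40) + (-3)·32 = -256

-256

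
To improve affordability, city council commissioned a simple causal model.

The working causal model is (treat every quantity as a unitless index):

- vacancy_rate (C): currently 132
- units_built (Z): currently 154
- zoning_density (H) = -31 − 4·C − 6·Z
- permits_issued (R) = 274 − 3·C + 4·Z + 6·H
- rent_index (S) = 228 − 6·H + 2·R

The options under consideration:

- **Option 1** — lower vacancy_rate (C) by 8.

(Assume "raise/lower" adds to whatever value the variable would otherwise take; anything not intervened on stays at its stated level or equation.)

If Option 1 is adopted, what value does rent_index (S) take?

-7442

Option 1 (C − 8):
  C = 132 − 8 = 124
  Z = 154
  H = -31 − 4·124 − 6·154 = -1451
  R = 274 − 3·124 + 4·154 + 6·(-1451) = -8188
  S = 228 − 6·(-1451) + 2·(-8188) = -7442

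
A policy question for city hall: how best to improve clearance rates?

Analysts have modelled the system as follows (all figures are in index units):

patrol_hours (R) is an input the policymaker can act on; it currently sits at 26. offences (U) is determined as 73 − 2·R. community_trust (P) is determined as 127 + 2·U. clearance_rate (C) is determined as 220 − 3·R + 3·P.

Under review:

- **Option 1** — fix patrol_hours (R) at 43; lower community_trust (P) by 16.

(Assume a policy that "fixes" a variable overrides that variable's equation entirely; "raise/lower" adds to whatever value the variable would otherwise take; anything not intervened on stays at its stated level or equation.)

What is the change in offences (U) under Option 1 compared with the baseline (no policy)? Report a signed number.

-34

Baseline:
  R = 26
  U = 73 − 2·26 = 21
Option 1 (R := 43, P − 16):
  R = 43
  U = 73 − 2·43 = -13
Change in U: -13 − 21 = -34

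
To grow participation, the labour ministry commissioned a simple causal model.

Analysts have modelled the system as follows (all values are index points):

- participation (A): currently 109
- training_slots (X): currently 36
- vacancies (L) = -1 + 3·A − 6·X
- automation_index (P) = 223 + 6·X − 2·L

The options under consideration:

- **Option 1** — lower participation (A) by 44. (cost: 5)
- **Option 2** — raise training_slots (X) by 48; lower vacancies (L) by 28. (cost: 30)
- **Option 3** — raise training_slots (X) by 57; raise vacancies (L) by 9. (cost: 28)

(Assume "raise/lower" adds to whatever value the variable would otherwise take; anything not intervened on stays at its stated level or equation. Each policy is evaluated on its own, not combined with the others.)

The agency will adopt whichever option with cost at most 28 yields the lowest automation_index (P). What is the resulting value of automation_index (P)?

483

Option 1 (A − 44):
  A = 109 − 44 = 65
  X = 36
  L = -1 + 3·65 − 6·36 = -22
  P = 223 + 6·36 − 2·(-22) = 483
Option 3 (X + 57, L + 9):
  A = 109
  X = 36 + 57 = 93
  L = -1 + 3·109 − 6·93 (+9 from intervention) = -223
  P = 223 + 6·93 − 2·(-223) = 1227
Comparing — Option 1: P=483, Option 3: P=1227. Lowest is 483 (Option 1).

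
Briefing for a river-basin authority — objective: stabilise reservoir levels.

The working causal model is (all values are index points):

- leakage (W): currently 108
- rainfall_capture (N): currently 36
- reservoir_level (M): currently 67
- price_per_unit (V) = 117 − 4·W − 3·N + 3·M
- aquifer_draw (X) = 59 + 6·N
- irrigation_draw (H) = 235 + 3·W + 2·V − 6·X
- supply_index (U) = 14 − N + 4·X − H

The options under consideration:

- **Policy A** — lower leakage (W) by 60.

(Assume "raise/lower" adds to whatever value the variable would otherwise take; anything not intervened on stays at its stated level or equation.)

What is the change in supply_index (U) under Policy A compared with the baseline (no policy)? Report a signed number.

-300

Baseline:
  W = 108
  N = 36
  M = 67
  V = 117 − 4·108 − 3·36 + 3·67 = -222
  X = 59 + 6·36 = 275
  H = 235 + 3·108 + 2·(-222) − 6·275 = -1535
  U = 14 − 36 + 4·275 − (-1535) = 2613
Policy A (W − 60):
  W = 108 − 60 = 48
  N = 36
  M = 67
  V = 117 − 4·48 − 3·36 + 3·67 = 18
  X = 59 + 6·36 = 275
  H = 235 + 3·48 + 2·18 − 6·275 = -1235
  U = 14 − 36 + 4·275 − (-1235) = 2313
Change in U: 2313 − 2613 = -300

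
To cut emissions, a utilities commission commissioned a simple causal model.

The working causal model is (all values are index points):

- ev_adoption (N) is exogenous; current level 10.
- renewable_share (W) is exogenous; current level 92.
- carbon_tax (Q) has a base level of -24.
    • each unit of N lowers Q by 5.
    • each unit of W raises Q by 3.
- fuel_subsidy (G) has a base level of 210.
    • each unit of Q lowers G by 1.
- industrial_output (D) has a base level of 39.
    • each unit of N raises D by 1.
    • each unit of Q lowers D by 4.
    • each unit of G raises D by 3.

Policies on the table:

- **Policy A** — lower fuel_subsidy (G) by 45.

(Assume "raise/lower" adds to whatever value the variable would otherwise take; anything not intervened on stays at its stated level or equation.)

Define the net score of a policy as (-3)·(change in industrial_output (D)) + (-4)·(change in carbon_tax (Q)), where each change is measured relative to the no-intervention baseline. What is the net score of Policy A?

Baseline:
  N = 10
  W = 92
  Q = -24 − 5·10 + 3·92 = 202
  G = 210 − 202 = 8
  D = 39 + 10 − 4·202 + 3·8 = -735
Policy A (G − 45):
  N = 10
  W = 92
  Q = -24 − 5·10 + 3·92 = 202
  G = 210 − 202 (−45 from intervention) = -37
  D = 39 + 10 − 4·202 + 3·(-37) = -870
ΔD = -870 − (-735) = -135; ΔQ = 202 − 202 = 0
Score = (-3)·(-135) + (-4)·0 = 405

405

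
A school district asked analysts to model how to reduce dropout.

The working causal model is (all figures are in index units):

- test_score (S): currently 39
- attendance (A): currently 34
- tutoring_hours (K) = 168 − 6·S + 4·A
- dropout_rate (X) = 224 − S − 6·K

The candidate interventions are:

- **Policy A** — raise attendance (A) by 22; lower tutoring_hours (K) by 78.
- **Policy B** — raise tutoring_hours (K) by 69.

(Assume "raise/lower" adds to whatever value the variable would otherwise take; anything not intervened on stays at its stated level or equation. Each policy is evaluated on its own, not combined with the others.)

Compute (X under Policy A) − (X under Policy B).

354

Policy A (A + 22, K − 78):
  S = 39
  A = 34 + 22 = 56
  K = 168 − 6·39 + 4·56 (−78 from intervention) = 80
  X = 224 − 39 − 6·80 = -295
Policy B (K + 69):
  S = 39
  A = 34
  K = 168 − 6·39 + 4·34 (+69 from intervention) = 139
  X = 224 − 39 − 6·139 = -649
X: -295 − (-649) = 354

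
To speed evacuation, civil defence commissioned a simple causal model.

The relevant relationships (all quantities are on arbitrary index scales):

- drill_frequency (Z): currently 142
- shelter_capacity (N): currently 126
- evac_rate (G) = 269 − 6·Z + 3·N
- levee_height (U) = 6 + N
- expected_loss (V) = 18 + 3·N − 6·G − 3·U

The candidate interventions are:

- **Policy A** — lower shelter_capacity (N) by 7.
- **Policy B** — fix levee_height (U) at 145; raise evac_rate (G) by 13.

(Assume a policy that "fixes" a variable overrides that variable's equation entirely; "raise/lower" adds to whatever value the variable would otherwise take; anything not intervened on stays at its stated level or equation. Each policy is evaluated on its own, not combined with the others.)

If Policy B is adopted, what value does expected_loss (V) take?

Policy B (U := 145, G + 13):
  Z = 142
  N = 126
  G = 269 − 6·142 + 3·126 (+13 from intervention) = -192
  U = 145
  V = 18 + 3·126 − 6·(-192) − 3·145 = 1113

1113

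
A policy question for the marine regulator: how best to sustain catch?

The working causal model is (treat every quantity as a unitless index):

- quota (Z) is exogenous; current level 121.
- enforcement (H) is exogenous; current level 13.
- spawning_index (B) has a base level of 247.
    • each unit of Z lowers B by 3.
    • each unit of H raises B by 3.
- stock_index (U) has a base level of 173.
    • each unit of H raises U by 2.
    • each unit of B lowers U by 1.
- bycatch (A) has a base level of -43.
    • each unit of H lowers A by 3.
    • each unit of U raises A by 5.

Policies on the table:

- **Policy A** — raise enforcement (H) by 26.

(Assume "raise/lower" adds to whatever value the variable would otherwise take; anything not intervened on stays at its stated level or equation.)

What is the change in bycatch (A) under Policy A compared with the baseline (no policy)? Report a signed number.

-208

Baseline:
  Z = 121
  H = 13
  B = 247 − 3·121 + 3·13 = -77
  U = 173 + 2·13 − (-77) = 276
  A = -43 − 3·13 + 5·276 = 1298
Policy A (H + 26):
  Z = 121
  H = 13 + 26 = 39
  B = 247 − 3·121 + 3·39 = 1
  U = 173 + 2·39 − 1 = 250
  A = -43 − 3·39 + 5·250 = 1090
Change in A: 1090 − 1298 = -208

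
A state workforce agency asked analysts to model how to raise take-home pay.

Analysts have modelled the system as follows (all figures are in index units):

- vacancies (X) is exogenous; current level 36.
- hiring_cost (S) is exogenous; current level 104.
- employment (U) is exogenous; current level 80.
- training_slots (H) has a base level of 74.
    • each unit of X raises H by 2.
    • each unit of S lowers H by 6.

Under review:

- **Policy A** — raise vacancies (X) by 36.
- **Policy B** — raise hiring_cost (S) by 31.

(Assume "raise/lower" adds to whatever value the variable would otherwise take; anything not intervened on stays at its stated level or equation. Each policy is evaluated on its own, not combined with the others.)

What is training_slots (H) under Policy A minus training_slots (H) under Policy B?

258

Policy A (X + 36):
  X = 36 + 36 = 72
  S = 104
  H = 74 + 2·72 − 6·104 = -406
Policy B (S + 31):
  X = 36
  S = 104 + 31 = 135
  H = 74 + 2·36 − 6·135 = -664
H: -406 − (-664) = 258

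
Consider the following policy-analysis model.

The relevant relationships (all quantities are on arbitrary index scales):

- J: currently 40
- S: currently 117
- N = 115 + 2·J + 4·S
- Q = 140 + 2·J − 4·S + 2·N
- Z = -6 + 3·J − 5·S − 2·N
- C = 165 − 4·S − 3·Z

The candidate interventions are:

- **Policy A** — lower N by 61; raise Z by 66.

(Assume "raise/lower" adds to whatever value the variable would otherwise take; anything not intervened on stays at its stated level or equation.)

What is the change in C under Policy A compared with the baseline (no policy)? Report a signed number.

Baseline:
  J = 40
  S = 117
  N = 115 + 2·40 + 4·117 = 663
  Z = -6 + 3·40 − 5·117 − 2·663 = -1797
  C = 165 − 4·117 − 3·(-1797) = 5088
Policy A (N − 61, Z + 66):
  J = 40
  S = 117
  N = 115 + 2·40 + 4·117 (−61 from intervention) = 602
  Z = -6 + 3·40 − 5·117 − 2·602 (+66 from intervention) = -1609
  C = 165 − 4·117 − 3·(-1609) = 4524
Change in C: 4524 − 5088 = -564

-564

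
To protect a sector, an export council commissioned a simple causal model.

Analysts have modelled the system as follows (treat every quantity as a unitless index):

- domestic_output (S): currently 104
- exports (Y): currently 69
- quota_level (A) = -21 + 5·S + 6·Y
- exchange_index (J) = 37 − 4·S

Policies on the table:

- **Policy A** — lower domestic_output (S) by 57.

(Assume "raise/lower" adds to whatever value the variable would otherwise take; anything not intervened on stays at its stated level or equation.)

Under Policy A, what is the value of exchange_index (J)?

Policy A (S − 57):
  S = 104 − 57 = 47
  J = 37 − 4·47 = -151

-151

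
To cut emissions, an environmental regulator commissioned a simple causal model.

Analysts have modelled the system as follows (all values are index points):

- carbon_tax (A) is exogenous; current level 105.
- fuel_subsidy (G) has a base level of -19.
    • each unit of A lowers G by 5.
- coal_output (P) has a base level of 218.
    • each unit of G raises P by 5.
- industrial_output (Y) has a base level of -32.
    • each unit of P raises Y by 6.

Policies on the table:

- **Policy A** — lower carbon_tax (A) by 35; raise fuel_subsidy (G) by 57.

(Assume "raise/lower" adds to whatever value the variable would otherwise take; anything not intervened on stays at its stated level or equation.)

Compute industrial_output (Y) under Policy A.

Policy A (A − 35, G + 57):
  A = 105 − 35 = 70
  G = -19 − 5·70 (+57 from intervention) = -312
  P = 218 + 5·(-312) = -1342
  Y = -32 + 6·(-1342) = -8084

-8084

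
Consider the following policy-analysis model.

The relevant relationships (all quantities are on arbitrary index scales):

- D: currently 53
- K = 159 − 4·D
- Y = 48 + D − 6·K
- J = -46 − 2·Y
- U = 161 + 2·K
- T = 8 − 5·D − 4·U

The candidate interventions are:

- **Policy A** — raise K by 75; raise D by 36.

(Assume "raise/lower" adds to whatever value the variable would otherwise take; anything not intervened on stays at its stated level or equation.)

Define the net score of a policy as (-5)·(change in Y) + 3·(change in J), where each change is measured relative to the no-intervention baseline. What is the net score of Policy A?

-4950

Baseline:
  D = 53
  K = 159 − 4·53 = -53
  Y = 48 + 53 − 6·(-53) = 419
  J = -46 − 2·419 = -884
Policy A (K + 75, D + 36):
  D = 53 + 36 = 89
  K = 159 − 4·89 (+75 from intervention) = -122
  Y = 48 + 89 − 6·(-122) = 869
  J = -46 − 2·869 = -1784
ΔY = 869 − 419 = 450; ΔJ = -1784 − (-884) = -900
Score = (-5)·450 + 3·(-900) = -4950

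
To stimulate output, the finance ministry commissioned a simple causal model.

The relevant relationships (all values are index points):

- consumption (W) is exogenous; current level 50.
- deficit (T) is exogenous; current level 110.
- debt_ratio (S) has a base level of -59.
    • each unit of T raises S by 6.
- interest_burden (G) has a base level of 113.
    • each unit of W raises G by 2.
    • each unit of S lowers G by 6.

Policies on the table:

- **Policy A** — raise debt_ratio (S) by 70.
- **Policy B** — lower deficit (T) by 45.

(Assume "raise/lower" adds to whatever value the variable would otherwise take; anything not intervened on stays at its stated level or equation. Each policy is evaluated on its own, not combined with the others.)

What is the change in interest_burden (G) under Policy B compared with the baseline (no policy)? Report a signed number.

Baseline:
  W = 50
  T = 110
  S = -59 + 6·110 = 601
  G = 113 + 2·50 − 6·601 = -3393
Policy B (T − 45):
  W = 50
  T = 110 − 45 = 65
  S = -59 + 6·65 = 331
  G = 113 + 2·50 − 6·331 = -1773
Change in G: -1773 − (-3393) = 1620

1620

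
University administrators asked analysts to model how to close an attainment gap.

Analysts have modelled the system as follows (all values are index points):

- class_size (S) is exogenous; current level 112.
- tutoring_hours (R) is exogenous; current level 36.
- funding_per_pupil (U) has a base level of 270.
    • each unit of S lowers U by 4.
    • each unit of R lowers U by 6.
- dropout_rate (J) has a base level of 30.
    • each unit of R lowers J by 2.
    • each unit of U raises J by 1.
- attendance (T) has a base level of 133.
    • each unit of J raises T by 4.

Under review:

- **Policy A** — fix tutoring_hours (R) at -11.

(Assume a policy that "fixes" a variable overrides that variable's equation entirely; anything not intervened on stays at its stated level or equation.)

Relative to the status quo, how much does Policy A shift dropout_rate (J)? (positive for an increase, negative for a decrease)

376

Baseline:
  S = 112
  R = 36
  U = 270 − 4·112 − 6·36 = -394
  J = 30 − 2·36 + (-394) = -436
Policy A (R := -11):
  S = 112
  R = -11
  U = 270 − 4·112 − 6·(-11) = -112
  J = 30 − 2·(-11) + (-112) = -60
Change in J: -60 − (-436) = 376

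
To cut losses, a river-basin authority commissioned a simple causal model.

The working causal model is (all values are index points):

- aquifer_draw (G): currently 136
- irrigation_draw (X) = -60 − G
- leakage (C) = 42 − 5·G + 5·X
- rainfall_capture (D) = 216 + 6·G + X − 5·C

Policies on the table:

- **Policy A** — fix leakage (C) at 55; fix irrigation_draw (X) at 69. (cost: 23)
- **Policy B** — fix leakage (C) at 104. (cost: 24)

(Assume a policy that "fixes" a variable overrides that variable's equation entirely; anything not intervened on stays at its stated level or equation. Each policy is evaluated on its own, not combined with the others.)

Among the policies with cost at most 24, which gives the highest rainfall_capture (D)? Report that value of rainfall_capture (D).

Policy A (C := 55, X := 69):
  G = 136
  X = 69
  C = 55
  D = 216 + 6·136 + 69 − 5·55 = 826
Policy B (C := 104):
  G = 136
  X = -60 − 136 = -196
  C = 104
  D = 216 + 6·136 + (-196) − 5·104 = 316
Comparing — Policy A: D=826, Policy B: D=316. Highest is 826 (Policy A).

826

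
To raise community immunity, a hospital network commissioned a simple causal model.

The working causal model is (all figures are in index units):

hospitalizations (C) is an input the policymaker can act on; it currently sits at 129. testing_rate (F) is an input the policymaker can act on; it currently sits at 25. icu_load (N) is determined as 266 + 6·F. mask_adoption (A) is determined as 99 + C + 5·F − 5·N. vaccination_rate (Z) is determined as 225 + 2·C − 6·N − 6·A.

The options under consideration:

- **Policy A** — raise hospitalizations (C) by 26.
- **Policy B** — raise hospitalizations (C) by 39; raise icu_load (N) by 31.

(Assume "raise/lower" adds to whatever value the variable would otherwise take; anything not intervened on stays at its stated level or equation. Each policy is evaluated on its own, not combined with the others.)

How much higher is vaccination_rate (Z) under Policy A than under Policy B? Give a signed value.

Policy A (C + 26):
  C = 129 + 26 = 155
  F = 25
  N = 266 + 6·25 = 416
  A = 99 + 155 + 5·25 − 5·416 = -1701
  Z = 225 + 2·155 − 6·416 − 6·(-1701) = 8245
Policy B (C + 39, N + 31):
  C = 129 + 39 = 168
  F = 25
  N = 266 + 6·25 (+31 from intervention) = 447
  A = 99 + 168 + 5·25 − 5·447 = -1843
  Z = 225 + 2·168 − 6·447 − 6·(-1843) = 8937
Z: 8245 − 8937 = -692

-692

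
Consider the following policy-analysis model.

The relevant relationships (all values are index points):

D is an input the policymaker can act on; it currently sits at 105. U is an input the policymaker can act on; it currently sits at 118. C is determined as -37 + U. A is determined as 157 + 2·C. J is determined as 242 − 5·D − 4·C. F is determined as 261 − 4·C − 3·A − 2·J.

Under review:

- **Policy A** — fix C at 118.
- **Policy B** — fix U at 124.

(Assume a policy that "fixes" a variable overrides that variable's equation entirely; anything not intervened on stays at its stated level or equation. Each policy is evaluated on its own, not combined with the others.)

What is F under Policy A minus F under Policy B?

Policy A (C := 118):
  D = 105
  U = 118
  C = 118
  A = 157 + 2·118 = 393
  J = 242 − 5·105 − 4·118 = -755
  F = 261 − 4·118 − 3·393 − 2·(-755) = 120
Policy B (U := 124):
  D = 105
  U = 124
  C = -37 + 124 = 87
  A = 157 + 2·87 = 331
  J = 242 − 5·105 − 4·87 = -631
  F = 261 − 4·87 − 3·331 − 2·(-631) = 182
F: 120 − 182 = -62

-62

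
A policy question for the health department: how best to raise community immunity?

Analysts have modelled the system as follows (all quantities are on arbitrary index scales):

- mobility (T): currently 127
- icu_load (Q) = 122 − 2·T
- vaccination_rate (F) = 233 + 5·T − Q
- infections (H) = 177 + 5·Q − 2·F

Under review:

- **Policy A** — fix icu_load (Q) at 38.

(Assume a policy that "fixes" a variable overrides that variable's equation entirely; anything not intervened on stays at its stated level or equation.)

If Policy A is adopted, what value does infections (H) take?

Policy A (Q := 38):
  T = 127
  Q = 38
  F = 233 + 5·127 − 38 = 830
  H = 177 + 5·38 − 2·830 = -1293

-1293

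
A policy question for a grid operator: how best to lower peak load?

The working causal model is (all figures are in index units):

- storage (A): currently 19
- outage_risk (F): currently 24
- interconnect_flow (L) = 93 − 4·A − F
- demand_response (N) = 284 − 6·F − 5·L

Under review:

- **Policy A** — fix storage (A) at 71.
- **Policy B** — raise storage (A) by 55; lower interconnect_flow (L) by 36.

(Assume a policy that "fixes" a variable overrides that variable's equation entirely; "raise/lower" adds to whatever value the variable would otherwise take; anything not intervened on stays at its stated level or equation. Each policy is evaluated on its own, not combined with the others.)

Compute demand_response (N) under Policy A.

Policy A (A := 71):
  A = 71
  F = 24
  L = 93 − 4·71 − 24 = -215
  N = 284 − 6·24 − 5·(-215) = 1215

1215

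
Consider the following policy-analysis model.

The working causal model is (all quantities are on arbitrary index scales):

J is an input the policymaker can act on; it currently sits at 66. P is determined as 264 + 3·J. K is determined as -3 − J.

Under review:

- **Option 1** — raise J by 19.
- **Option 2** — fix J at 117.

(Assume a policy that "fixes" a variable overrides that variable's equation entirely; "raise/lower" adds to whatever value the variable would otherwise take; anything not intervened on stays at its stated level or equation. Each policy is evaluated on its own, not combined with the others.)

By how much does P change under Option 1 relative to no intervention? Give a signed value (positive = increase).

57

Baseline:
  J = 66
  P = 264 + 3·66 = 462
Option 1 (J + 19):
  J = 66 + 19 = 85
  P = 264 + 3·85 = 519
Change in P: 519 − 462 = 57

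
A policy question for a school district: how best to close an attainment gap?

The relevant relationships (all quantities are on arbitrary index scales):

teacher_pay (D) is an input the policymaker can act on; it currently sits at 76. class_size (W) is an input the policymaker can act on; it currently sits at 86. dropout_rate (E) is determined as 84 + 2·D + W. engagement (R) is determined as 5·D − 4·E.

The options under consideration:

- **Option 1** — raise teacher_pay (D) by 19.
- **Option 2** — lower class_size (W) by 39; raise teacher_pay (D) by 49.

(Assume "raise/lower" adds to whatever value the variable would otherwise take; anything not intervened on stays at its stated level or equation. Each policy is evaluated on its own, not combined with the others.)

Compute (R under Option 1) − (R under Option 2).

Option 1 (D + 19):
  D = 76 + 19 = 95
  W = 86
  E = 84 + 2·95 + 86 = 360
  R = 0 + 5·95 − 4·360 = -965
Option 2 (W − 39, D + 49):
  D = 76 + 49 = 125
  W = 86 − 39 = 47
  E = 84 + 2·125 + 47 = 381
  R = 0 + 5·125 − 4·381 = -899
R: -965 − (-899) = -66

-66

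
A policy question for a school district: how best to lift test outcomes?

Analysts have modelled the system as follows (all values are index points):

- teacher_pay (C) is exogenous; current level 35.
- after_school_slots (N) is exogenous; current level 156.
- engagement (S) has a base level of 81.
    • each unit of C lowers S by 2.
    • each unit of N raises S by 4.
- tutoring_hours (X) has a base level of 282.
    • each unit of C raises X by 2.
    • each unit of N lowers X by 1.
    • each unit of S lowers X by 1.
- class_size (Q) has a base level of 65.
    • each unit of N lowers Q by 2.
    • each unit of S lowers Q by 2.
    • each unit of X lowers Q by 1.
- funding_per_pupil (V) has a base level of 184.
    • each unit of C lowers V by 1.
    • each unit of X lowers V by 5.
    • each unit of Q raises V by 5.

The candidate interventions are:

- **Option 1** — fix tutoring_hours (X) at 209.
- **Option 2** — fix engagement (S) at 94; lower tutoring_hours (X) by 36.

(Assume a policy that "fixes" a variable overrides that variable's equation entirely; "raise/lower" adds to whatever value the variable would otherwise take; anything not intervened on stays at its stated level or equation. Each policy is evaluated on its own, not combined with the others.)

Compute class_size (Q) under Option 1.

Option 1 (X := 209):
  C = 35
  N = 156
  S = 81 − 2·35 + 4·156 = 635
  X = 209
  Q = 65 − 2·156 − 2·635 − 209 = -1726

-1726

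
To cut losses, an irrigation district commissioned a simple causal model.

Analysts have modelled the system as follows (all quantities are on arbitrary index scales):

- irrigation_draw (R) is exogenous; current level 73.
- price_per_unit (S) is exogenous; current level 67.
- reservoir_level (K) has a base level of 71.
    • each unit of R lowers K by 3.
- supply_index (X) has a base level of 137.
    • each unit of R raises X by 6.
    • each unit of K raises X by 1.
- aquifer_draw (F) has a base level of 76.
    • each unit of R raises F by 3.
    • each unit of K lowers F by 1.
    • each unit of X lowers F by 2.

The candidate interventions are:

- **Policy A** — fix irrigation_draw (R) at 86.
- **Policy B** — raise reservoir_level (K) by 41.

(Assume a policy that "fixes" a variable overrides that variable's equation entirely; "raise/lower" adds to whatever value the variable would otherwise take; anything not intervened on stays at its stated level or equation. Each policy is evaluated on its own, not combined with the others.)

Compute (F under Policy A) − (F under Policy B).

123

Policy A (R := 86):
  R = 86
  K = 71 − 3·86 = -187
  X = 137 + 6·86 + (-187) = 466
  F = 76 + 3·86 − (-187) − 2·466 = -411
Policy B (K + 41):
  R = 73
  K = 71 − 3·73 (+41 from intervention) = -107
  X = 137 + 6·73 + (-107) = 468
  F = 76 + 3·73 − (-107) − 2·468 = -534
F: -411 − (-534) = 123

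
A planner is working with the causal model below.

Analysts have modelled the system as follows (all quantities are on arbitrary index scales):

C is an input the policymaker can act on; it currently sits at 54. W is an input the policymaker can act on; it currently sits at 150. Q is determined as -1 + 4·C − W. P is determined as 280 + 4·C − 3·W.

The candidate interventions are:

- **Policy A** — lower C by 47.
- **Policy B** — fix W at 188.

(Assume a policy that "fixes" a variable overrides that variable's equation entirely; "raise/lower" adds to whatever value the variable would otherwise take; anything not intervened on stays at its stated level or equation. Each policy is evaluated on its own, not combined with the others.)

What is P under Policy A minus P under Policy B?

Policy A (C − 47):
  C = 54 − 47 = 7
  W = 150
  P = 280 + 4·7 − 3·150 = -142
Policy B (W := 188):
  C = 54
  W = 188
  P = 280 + 4·54 − 3·188 = -68
P: -142 − (-68) = -74

-74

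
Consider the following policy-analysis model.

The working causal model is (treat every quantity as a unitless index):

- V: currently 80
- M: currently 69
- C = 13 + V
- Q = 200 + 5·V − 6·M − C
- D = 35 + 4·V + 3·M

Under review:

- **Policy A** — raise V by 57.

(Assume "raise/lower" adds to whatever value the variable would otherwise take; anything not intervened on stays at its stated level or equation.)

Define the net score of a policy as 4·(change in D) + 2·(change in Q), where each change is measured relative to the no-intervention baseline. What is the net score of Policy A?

1368

Baseline:
  V = 80
  M = 69
  C = 13 + 80 = 93
  Q = 200 + 5·80 − 6·69 − 93 = 93
  D = 35 + 4·80 + 3·69 = 562
Policy A (V + 57):
  V = 80 + 57 = 137
  M = 69
  C = 13 + 137 = 150
  Q = 200 + 5·137 − 6·69 − 150 = 321
  D = 35 + 4·137 + 3·69 = 790
ΔD = 790 − 562 = 228; ΔQ = 321 − 93 = 228
Score = 4·228 + 2·228 = 1368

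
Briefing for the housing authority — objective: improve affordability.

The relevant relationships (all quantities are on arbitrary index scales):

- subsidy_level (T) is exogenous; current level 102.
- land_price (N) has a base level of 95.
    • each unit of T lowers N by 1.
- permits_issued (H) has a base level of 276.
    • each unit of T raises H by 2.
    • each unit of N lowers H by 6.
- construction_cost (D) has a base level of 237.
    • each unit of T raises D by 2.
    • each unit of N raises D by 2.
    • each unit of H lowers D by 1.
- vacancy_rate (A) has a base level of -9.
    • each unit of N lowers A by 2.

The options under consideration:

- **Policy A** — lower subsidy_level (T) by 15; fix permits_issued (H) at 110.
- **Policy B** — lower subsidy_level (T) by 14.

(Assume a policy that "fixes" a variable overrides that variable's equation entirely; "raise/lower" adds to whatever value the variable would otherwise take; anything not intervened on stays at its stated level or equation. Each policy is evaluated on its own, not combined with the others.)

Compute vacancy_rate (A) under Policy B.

Policy B (T − 14):
  T = 102 − 14 = 88
  N = 95 − 88 = 7
  A = -9 − 2·7 = -23

-23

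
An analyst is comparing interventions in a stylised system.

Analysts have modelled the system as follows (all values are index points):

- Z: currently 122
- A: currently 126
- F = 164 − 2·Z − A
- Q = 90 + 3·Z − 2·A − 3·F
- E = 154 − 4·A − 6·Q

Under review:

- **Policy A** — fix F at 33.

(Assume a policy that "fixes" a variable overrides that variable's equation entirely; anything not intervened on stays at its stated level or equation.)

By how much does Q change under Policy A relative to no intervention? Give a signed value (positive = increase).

Baseline:
  Z = 122
  A = 126
  F = 164 − 2·122 − 126 = -206
  Q = 90 + 3·122 − 2·126 − 3·(-206) = 822
Policy A (F := 33):
  Z = 122
  A = 126
  F = 33
  Q = 90 + 3·122 − 2·126 − 3·33 = 105
Change in Q: 105 − 822 = -717

-717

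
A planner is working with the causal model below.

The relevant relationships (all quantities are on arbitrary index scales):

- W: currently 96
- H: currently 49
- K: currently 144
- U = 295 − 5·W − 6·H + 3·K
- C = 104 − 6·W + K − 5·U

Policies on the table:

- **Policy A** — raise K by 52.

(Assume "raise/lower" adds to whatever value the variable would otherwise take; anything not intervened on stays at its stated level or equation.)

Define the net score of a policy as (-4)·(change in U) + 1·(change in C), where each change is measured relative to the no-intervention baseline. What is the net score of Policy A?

-1352

Baseline:
  W = 96
  H = 49
  K = 144
  U = 295 − 5·96 − 6·49 + 3·144 = -47
  C = 104 − 6·96 + 144 − 5·(-47) = -93
Policy A (K + 52):
  W = 96
  H = 49
  K = 144 + 52 = 196
  U = 295 − 5·96 − 6·49 + 3·196 = 109
  C = 104 − 6·96 + 196 − 5·109 = -821
ΔU = 109 − (-47) = 156; ΔC = -821 − (-93) = -728
Score = (-4)·156 + 1·(-728) = -1352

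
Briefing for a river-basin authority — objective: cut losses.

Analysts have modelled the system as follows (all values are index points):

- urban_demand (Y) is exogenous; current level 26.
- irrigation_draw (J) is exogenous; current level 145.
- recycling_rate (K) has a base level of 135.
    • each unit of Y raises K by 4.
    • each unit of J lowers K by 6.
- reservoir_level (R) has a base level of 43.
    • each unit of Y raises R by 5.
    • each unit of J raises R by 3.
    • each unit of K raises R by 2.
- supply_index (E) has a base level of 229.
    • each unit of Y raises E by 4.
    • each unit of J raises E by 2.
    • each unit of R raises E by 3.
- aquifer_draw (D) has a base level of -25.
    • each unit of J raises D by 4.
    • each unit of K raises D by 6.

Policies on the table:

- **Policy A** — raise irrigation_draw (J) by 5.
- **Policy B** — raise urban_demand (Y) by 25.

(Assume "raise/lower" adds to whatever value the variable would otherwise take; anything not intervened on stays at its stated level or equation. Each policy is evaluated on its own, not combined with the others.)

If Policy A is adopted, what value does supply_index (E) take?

-1464

Policy A (J + 5):
  Y = 26
  J = 145 + 5 = 150
  K = 135 + 4·26 − 6·150 = -661
  R = 43 + 5·26 + 3·150 + 2·(-661) = -699
  E = 229 + 4·26 + 2·150 + 3·(-699) = -1464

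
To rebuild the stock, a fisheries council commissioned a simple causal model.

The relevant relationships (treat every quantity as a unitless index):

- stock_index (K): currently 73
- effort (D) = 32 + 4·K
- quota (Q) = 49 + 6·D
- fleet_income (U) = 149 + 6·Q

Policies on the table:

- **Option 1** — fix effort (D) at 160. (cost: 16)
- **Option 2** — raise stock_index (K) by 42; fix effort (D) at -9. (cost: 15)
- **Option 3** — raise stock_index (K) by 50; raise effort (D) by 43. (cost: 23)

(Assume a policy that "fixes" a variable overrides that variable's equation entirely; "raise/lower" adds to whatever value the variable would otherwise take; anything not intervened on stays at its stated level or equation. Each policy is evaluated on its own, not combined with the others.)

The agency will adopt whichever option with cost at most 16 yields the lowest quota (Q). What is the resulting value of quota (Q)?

Option 1 (D := 160):
  K = 73
  D = 160
  Q = 49 + 6·160 = 1009
Option 2 (K + 42, D := -9):
  K = 73 + 42 = 115
  D = -9
  Q = 49 + 6·(-9) = -5
Comparing — Option 1: Q=1009, Option 2: Q=-5. Lowest is -5 (Option 2).

-5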